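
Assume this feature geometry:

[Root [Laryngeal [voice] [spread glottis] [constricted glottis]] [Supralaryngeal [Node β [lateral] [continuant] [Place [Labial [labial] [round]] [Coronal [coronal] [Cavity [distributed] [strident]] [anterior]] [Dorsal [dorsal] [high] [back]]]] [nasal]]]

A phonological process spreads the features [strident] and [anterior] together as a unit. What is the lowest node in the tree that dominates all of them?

[strident] is immediately dominated by Cavity.
[anterior] is immediately dominated by Coronal.
These paths first converge at Coronal; no daughter of Coronal dominates all 2 features, so Coronal is the minimal constituent.

Coronal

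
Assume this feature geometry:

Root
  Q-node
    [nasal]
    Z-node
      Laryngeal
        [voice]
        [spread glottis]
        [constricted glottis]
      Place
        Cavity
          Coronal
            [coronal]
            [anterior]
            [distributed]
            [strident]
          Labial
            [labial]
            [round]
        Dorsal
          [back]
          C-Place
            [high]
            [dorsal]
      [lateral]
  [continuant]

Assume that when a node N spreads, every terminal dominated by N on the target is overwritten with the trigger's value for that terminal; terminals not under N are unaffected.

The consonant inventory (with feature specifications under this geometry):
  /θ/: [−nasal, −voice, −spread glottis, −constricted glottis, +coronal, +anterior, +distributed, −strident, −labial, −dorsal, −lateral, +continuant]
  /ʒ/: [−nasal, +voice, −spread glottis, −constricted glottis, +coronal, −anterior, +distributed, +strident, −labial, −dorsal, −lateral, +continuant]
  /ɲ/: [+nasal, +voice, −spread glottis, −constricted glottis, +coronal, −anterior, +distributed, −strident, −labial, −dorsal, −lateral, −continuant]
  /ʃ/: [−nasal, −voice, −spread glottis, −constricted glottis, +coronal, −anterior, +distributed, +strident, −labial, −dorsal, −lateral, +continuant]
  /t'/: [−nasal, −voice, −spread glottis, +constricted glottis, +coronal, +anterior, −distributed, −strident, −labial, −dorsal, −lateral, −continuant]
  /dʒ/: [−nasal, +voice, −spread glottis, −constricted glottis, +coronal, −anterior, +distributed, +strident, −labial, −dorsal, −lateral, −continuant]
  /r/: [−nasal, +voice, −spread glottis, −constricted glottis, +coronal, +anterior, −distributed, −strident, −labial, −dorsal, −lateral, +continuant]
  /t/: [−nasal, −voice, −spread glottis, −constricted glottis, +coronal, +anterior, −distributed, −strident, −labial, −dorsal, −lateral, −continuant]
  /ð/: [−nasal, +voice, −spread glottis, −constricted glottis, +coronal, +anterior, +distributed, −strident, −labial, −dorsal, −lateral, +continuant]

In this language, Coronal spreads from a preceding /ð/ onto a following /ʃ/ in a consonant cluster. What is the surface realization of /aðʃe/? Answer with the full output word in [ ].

The Coronal node dominates the terminals [coronal], [anterior], [distributed], [strident].
The target acquires /ð/'s values for everything under Coronal — [+coronal], [+anterior], [+distributed], [−strident] — while keeping its own [nasal], [voice], [spread glottis], ….
Among the inventory, only /θ/ has exactly this specification, giving the surface form [aðθe].

[aðθe]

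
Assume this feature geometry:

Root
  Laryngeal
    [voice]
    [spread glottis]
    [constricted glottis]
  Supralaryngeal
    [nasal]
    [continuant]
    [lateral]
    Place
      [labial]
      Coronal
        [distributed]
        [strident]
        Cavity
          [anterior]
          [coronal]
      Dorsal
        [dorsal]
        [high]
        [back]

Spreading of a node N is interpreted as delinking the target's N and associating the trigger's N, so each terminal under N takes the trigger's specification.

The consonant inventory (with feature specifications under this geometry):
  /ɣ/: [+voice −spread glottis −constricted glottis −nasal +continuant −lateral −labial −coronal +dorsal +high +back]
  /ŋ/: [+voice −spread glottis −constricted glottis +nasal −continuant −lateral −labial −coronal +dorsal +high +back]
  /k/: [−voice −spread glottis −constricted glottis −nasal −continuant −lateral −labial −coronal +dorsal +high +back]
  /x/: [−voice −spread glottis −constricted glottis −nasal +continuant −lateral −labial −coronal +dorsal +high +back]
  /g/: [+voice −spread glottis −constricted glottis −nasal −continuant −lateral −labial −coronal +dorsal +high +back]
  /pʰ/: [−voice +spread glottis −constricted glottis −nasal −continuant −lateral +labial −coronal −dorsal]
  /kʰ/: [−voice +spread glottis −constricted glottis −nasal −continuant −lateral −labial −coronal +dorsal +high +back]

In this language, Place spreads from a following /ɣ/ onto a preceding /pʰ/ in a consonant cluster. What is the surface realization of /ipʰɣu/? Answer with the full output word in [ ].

The Place node dominates the terminals [labial], [distributed], [strident], [anterior], [coronal], [dorsal], [high], [back].
The target acquires /ɣ/'s values for everything under Place — [−labial], [−coronal], [+dorsal], [+high], [+back] — while keeping its own [voice], [spread glottis], [constricted glottis], ….
This feature bundle is that of [kʰ], so /ipʰɣu/ surfaces as [ikʰɣu].

[ikʰɣu]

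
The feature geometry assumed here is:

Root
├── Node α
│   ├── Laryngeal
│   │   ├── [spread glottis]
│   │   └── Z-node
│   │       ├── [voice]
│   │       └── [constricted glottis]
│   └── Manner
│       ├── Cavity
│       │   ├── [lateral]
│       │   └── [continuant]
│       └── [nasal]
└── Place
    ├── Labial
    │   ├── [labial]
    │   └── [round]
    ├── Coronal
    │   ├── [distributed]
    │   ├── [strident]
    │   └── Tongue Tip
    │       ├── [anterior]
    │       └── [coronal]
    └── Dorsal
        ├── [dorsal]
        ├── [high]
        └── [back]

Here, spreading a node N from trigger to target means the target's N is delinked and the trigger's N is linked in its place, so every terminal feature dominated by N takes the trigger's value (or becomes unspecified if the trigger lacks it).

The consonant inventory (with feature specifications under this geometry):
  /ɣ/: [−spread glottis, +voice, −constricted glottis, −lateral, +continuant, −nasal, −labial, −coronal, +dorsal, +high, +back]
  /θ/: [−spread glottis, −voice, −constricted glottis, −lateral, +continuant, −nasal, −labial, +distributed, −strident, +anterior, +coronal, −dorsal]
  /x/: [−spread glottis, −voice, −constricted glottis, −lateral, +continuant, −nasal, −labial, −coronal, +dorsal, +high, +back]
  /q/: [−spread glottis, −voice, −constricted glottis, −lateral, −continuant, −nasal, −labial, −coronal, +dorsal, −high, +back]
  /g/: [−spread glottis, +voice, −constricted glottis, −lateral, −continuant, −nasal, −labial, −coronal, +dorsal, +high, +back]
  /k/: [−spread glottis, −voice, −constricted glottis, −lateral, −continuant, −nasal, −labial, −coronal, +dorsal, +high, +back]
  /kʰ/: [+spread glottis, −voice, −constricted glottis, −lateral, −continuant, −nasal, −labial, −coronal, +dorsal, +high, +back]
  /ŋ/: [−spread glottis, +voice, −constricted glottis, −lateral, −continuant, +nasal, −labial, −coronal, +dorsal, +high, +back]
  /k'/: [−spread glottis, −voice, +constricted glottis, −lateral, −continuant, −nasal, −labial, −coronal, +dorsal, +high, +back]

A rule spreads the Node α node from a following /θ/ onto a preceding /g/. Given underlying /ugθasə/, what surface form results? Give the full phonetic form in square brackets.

The Node α node dominates the terminals [spread glottis], [voice], [constricted glottis], [lateral], [continuant], [nasal].
After delinking /g/'s Node α and linking /θ/'s, the affected terminals become [−spread glottis], [−voice], [−constricted glottis], [−lateral], [+continuant], [−nasal]; [labial], [coronal], [dorsal], … (outside Node α) are retained from /g/.
This feature bundle is that of [x], so /ugθasə/ surfaces as [uxθasə].

[uxθasə]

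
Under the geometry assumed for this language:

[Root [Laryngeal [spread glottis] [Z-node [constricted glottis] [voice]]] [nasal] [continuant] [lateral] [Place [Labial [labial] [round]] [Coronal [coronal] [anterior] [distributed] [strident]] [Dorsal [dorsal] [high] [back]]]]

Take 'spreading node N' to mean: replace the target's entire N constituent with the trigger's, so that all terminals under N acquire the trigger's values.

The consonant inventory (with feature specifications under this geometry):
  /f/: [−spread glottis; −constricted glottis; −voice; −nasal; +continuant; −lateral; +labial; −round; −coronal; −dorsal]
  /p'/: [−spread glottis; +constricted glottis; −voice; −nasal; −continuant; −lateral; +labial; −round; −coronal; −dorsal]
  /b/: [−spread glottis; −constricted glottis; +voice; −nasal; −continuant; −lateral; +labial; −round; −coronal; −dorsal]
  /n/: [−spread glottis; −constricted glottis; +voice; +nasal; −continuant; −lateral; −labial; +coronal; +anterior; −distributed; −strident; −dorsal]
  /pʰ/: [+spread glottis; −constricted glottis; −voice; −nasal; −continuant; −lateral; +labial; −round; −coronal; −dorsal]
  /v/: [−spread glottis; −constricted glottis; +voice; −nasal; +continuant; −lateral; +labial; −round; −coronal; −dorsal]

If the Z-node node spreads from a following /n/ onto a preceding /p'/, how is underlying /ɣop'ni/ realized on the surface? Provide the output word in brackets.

[ɣobni]

The Z-node node dominates the terminals [constricted glottis], [voice].
After delinking /p'/'s Z-node and linking /n/'s, the affected terminals become [−constricted glottis], [+voice]; [spread glottis], [nasal], [continuant], … (outside Z-node) are retained from /p'/.
This feature bundle is that of [b], so /ɣop'ni/ surfaces as [ɣobni].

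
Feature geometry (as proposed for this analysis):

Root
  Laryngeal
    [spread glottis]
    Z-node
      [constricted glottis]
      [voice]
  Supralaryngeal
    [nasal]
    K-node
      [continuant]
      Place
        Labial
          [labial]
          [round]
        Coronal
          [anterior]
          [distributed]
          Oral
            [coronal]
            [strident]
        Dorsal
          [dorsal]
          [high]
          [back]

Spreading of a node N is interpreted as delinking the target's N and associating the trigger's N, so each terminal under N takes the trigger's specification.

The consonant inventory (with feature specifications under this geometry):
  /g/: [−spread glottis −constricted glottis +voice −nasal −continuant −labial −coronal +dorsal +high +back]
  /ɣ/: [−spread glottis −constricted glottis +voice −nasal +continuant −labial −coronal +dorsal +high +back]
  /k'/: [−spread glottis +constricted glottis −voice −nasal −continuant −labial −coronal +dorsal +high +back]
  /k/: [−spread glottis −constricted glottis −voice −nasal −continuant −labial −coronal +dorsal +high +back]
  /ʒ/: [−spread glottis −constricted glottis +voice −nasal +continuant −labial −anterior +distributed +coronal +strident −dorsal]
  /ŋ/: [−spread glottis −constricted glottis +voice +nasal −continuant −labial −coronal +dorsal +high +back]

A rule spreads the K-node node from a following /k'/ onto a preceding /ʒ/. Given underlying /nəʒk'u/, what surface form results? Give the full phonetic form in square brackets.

[nəgk'u]

K-node immediately or transitively dominates [continuant], [labial], [round], [anterior], [distributed], [coronal], [strident], [dorsal], [high], [back].
After delinking /ʒ/'s K-node and linking /k'/'s, the affected terminals become [−continuant], [−labial], [−coronal], [+dorsal], [+high], [+back]; [spread glottis], [constricted glottis], [voice], … (outside K-node) are retained from /ʒ/.
Among the inventory, only /g/ has exactly this specification, giving the surface form [nəgk'u].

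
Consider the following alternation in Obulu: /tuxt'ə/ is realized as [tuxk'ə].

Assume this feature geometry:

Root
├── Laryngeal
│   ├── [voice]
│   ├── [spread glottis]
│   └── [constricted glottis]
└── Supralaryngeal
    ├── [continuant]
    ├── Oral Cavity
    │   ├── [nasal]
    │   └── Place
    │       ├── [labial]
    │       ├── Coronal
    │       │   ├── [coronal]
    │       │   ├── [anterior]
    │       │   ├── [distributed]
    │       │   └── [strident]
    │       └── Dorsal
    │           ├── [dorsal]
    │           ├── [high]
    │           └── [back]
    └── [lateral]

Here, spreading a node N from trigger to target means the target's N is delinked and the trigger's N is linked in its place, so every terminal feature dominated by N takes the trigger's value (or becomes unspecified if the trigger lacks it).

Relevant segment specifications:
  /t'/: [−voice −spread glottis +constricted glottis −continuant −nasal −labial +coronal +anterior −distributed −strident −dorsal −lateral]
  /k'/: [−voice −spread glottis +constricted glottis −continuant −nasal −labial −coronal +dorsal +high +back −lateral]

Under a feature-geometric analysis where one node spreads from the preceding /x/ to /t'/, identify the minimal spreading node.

/t'/ and [k'] differ in [coronal], [anterior], [distributed], [strident], [dorsal], [high], [back]; every other specified feature is identical.
The smallest constituent containing every changed terminal is Place — each of its daughters lacks at least one of the affected features.
Delinking /t'/'s Place and associating /x/'s Place gives precisely the feature bundle of [k'].
Features on which the two segments disagree outside Place, such as [continuant], [constricted glottis], are unchanged — nothing dominating them spread, and Place is the minimal sufficient constituent.

Place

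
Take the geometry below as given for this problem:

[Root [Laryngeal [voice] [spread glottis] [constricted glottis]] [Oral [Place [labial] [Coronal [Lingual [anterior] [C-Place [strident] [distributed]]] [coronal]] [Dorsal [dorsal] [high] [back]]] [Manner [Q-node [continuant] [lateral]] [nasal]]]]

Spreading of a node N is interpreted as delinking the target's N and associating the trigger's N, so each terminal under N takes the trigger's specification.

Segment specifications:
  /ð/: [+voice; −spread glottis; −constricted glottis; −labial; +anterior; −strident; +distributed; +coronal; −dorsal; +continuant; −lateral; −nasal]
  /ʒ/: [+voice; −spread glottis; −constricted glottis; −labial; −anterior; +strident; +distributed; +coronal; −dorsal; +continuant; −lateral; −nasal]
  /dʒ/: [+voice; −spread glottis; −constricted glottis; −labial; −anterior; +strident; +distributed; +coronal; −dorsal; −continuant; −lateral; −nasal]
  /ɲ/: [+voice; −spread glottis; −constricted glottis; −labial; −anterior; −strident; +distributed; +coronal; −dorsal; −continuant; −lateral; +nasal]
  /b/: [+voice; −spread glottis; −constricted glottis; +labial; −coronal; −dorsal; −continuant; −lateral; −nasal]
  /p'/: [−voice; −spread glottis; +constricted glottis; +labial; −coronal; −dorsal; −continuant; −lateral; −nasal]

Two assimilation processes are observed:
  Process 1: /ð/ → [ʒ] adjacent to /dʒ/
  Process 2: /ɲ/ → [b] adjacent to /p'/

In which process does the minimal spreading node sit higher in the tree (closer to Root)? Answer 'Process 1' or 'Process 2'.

In Process 1, [anterior], [strident] change, so the minimal spreading node is Lingual at depth 4.
In Process 2, [nasal], [labial], [coronal], [anterior], [distributed], [strident] change, so the minimal spreading node is Oral at depth 1.
Oral (depth 1) sits above Lingual (depth 4), making Process 2 the one with the higher spreading node.

Process 2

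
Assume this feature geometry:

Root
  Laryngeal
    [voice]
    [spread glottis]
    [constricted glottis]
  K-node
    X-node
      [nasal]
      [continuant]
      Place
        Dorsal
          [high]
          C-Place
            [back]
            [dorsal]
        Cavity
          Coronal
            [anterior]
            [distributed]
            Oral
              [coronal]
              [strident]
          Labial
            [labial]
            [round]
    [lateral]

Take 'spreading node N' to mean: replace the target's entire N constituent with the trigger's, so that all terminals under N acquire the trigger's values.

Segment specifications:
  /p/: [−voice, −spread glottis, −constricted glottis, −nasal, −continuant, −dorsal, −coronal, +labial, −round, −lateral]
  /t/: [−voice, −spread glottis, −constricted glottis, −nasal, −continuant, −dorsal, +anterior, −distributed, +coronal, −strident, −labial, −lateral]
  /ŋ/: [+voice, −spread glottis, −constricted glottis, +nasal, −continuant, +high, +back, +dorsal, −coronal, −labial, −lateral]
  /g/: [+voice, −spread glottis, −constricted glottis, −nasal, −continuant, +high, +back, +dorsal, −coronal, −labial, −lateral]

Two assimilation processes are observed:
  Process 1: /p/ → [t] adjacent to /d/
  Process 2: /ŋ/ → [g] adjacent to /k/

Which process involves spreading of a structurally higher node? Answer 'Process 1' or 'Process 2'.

Process 1: the features that change are [labial], [round], [coronal], [anterior], [distributed], [strident]; the minimal node is Cavity (depth 4).
Process 2: the feature that changes is [nasal]; the minimal node is [nasal] (depth 3).
[nasal] is closer to Root than Cavity, so Process 2 spreads the higher node.

Process 2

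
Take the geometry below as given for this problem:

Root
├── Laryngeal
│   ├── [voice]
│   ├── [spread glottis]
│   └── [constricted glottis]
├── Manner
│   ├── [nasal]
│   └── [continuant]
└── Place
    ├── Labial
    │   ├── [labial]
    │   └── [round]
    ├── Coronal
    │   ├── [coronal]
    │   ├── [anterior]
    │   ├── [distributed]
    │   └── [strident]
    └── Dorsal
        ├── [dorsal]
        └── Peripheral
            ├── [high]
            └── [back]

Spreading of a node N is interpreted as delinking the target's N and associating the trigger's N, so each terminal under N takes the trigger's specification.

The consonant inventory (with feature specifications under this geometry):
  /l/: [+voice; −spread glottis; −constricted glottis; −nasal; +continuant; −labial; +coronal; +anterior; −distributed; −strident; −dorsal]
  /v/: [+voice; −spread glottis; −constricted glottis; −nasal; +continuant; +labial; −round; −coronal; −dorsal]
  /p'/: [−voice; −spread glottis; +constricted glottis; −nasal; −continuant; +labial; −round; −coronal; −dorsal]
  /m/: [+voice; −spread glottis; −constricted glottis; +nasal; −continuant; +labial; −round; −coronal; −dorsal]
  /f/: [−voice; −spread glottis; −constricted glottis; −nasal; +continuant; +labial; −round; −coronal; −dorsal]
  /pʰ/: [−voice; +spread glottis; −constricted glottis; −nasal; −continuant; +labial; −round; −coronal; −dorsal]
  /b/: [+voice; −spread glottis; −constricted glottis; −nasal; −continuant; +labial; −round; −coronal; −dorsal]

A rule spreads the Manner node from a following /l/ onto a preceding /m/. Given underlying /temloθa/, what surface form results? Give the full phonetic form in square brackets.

[tevloθa]

Manner immediately or transitively dominates [nasal], [continuant].
The target acquires /l/'s values for everything under Manner — [−nasal], [+continuant] — while keeping its own [voice], [spread glottis], [constricted glottis], ….
Among the inventory, only /v/ has exactly this specification, giving the surface form [tevloθa].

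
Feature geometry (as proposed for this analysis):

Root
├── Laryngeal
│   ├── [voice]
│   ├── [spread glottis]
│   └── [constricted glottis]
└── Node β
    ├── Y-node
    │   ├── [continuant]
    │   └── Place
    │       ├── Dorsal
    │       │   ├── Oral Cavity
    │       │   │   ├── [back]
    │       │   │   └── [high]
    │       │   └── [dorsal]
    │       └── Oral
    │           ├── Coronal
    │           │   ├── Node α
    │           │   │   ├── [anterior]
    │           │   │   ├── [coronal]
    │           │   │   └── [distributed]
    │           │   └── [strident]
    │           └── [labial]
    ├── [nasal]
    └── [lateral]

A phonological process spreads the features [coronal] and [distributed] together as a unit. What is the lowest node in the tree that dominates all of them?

[coronal] is immediately dominated by Node α.
[distributed] is immediately dominated by Node α.
The listed terminals split across distinct daughters of Node α, so Node α itself is the smallest node containing them all.

Node α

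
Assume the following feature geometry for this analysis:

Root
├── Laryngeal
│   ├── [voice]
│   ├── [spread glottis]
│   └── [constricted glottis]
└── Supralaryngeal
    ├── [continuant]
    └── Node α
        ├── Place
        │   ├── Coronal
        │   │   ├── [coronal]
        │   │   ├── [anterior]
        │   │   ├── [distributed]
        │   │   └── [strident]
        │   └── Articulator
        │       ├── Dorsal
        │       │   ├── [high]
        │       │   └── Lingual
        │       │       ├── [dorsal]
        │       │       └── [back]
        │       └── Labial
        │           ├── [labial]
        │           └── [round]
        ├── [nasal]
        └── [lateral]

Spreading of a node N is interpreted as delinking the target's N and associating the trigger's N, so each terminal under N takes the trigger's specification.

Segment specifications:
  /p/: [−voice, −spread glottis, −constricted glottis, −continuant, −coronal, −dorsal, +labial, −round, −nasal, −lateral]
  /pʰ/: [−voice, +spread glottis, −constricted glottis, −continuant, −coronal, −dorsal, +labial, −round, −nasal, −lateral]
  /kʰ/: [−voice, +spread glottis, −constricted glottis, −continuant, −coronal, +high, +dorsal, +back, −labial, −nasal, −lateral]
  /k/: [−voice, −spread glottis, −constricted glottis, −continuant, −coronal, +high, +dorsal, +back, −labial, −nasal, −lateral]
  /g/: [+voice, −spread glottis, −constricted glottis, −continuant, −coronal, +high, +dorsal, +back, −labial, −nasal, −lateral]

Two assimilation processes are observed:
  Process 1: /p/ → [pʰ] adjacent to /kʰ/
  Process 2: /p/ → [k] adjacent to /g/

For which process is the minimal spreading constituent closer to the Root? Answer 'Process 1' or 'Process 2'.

In Process 1, [spread glottis] changes, so the minimal spreading node is [spread glottis] at depth 2.
Process 2 alters [labial], [round], [dorsal], [high], [back]; the lowest common ancestor is Articulator (depth 4 from Root).
[spread glottis] (depth 2) sits above Articulator (depth 4), making Process 1 the one with the higher spreading node.

Process 1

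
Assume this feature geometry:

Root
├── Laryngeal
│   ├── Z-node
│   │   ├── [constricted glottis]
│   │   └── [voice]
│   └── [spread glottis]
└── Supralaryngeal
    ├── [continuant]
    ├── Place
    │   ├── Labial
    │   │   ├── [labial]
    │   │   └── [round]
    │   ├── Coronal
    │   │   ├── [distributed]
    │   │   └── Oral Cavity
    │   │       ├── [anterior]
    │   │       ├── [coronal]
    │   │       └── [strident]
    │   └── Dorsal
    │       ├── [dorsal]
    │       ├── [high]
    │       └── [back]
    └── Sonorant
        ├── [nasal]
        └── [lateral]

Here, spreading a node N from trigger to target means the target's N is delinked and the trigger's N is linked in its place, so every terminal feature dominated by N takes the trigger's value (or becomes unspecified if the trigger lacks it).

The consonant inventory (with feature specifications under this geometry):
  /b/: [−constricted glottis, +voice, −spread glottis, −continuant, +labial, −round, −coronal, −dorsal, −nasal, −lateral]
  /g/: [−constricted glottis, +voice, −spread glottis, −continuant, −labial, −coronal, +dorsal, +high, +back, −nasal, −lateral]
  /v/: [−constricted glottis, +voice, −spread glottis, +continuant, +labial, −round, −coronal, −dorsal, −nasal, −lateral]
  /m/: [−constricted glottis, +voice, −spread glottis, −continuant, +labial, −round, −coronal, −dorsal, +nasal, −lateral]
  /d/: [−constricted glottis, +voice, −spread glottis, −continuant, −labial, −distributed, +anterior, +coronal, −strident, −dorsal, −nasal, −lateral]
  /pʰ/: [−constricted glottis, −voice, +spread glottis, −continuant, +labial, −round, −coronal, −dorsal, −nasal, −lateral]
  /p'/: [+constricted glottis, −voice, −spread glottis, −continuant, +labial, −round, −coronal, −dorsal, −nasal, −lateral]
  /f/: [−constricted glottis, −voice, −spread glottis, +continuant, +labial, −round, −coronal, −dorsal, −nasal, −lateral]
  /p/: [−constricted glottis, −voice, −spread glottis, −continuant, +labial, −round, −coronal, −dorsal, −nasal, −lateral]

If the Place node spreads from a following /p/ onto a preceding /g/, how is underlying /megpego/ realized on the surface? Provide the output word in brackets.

The Place node dominates the terminals [labial], [round], [distributed], [anterior], [coronal], [strident], [dorsal], [high], [back].
Spreading Place from /p/ onto /g/ replaces those values with /p/'s: [+labial], [−round], [−coronal], [−dorsal]. Features outside Place ([constricted glottis], [voice], [spread glottis], …) stay as in /g/.
This feature bundle is that of [b], so /megpego/ surfaces as [mebpego].

[mebpego]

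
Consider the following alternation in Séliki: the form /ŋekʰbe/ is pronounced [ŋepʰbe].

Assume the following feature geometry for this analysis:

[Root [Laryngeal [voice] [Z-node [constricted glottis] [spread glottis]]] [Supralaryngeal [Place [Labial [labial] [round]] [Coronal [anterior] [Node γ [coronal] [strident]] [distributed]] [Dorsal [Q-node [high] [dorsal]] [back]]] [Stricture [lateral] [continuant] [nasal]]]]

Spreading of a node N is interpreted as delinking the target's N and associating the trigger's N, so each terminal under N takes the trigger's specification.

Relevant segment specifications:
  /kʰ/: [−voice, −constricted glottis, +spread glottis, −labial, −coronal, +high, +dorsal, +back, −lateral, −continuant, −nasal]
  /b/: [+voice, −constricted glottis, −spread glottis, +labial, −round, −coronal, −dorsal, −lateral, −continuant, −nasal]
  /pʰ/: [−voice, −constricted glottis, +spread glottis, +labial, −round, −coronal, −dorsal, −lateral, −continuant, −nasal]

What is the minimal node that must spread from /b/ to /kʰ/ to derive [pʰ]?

Feature comparison: [labial], [round], [dorsal], [high], [back] differ between /kʰ/ and [pʰ]; the remaining terminals match.
These terminals are all dominated by Place, and no proper subconstituent of Place covers them all; Place is their lowest common ancestor.
Spreading Place from /b/ overwrites each of those terminals with /b/'s values, yielding exactly [pʰ].
Features on which the two segments disagree outside Place, such as [spread glottis], [voice], are unchanged — nothing dominating them spread, and Place is the minimal sufficient constituent.

Place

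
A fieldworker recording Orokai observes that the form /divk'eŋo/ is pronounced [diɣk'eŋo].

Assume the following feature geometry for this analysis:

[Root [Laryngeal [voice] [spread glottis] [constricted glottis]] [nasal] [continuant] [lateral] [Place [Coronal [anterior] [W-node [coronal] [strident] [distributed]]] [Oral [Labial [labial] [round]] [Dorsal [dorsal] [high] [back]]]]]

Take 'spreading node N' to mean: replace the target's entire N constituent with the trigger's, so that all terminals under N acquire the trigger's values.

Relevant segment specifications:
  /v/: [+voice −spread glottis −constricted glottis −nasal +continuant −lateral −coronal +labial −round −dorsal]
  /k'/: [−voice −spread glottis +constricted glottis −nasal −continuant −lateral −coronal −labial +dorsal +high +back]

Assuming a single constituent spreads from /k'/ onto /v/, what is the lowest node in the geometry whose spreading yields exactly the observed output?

The alternation /v/ → [ɣ] changes [labial], [round], [dorsal], [high], [back] and nothing else.
In this geometry the lowest node dominating all of them is Oral: every daughter of Oral dominates only a proper subset, so no lower node suffices.
Delinking /v/'s Oral and associating /k'/'s Oral gives precisely the feature bundle of [ɣ].
Features on which the two segments disagree outside Oral, such as [voice], [continuant], are unchanged — nothing dominating them spread, and Oral is the minimal sufficient constituent.

Oral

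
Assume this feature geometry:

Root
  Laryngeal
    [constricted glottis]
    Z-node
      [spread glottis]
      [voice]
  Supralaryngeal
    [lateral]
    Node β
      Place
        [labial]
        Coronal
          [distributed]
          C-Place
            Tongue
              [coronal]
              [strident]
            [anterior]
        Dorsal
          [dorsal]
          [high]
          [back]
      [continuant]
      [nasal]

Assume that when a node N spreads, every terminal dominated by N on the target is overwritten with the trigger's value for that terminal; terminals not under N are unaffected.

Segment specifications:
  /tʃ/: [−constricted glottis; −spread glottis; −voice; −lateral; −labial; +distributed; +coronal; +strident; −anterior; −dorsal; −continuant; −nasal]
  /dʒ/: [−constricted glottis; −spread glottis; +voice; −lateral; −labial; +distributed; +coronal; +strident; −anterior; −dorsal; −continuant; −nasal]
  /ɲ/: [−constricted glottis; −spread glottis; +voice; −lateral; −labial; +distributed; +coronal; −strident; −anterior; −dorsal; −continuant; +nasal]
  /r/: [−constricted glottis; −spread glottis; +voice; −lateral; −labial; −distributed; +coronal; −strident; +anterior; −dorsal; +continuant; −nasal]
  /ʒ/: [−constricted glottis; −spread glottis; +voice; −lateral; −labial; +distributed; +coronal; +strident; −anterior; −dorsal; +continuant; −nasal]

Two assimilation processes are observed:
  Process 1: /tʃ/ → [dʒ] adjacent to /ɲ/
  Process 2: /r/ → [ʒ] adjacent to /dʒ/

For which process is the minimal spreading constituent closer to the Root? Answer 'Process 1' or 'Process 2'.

Process 1 alters [voice]; the lowest dominating node is [voice] (depth 3 from Root).
Process 2: the features that change are [anterior], [distributed], [strident]; the minimal node is Coronal (depth 4).
Depth 3 < depth 4; Process 1 involves the structurally higher constituent [voice].

Process 1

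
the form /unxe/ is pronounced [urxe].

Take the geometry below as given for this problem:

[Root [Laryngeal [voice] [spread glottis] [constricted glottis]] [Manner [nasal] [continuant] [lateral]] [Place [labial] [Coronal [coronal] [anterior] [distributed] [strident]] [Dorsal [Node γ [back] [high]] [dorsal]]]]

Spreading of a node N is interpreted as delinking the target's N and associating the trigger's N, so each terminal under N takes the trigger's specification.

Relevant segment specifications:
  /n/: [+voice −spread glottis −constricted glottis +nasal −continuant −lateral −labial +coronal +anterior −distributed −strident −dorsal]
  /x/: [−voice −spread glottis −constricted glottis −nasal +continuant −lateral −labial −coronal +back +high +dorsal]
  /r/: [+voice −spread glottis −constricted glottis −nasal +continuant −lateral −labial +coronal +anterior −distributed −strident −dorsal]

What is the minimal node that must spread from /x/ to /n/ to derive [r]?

Manner

/n/ and [r] differ in [nasal], [continuant]; every other specified feature is identical.
The smallest constituent containing every changed terminal is Manner — each of its daughters lacks at least one of the affected features.
Delinking /n/'s Manner and associating /x/'s Manner gives precisely the feature bundle of [r].
Had Root spread, [voice], [dorsal] would have taken /x/'s values; they stay as in /n/, confirming the spreading constituent is exactly Manner.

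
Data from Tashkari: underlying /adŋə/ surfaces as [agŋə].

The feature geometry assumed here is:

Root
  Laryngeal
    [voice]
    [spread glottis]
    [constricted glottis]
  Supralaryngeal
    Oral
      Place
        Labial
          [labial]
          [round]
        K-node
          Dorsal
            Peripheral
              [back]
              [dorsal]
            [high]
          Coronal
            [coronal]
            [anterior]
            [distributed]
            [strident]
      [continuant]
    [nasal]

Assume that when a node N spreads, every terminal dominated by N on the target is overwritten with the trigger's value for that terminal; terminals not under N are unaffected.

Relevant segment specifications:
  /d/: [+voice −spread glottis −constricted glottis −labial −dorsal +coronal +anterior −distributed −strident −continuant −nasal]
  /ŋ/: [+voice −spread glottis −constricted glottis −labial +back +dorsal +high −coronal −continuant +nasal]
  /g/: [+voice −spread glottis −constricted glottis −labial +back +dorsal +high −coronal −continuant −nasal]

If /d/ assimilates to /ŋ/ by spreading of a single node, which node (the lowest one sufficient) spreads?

K-node

The alternation /d/ → [g] changes [coronal], [anterior], [distributed], [strident], [dorsal], [high], [back] and nothing else.
The smallest constituent containing every changed terminal is K-node — each of its daughters lacks at least one of the affected features.
If K-node spreads, every terminal under it takes /ŋ/'s value, producing [g] as observed.
[nasal], a feature on which the two segments disagree outside K-node, is unchanged — nothing dominating it spread, and K-node is the minimal sufficient constituent.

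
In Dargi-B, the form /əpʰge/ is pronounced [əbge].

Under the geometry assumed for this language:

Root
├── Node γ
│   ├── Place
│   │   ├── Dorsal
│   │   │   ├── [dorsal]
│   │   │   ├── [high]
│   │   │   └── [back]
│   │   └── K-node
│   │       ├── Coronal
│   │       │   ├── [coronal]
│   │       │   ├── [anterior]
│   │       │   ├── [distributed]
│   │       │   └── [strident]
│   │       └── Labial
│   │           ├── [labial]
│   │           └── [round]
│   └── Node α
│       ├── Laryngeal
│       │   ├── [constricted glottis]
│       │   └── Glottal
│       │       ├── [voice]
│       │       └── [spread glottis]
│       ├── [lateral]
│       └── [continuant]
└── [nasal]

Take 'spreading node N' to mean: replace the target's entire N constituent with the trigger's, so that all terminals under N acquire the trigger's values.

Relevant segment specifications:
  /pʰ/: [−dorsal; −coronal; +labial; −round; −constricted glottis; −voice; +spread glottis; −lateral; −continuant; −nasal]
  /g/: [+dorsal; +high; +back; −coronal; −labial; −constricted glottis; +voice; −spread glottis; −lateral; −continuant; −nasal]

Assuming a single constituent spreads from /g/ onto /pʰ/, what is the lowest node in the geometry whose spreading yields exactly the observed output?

Glottal

Feature comparison: [voice], [spread glottis] differ between /pʰ/ and [b]; the remaining terminals match.
In this geometry the lowest node dominating all of them is Glottal: every daughter of Glottal dominates only a proper subset, so no lower node suffices.
Delinking /pʰ/'s Glottal and associating /g/'s Glottal gives precisely the feature bundle of [b].
Features on which the two segments disagree outside Glottal, such as [labial], [dorsal], are unchanged — nothing dominating them spread, and Glottal is the minimal sufficient constituent.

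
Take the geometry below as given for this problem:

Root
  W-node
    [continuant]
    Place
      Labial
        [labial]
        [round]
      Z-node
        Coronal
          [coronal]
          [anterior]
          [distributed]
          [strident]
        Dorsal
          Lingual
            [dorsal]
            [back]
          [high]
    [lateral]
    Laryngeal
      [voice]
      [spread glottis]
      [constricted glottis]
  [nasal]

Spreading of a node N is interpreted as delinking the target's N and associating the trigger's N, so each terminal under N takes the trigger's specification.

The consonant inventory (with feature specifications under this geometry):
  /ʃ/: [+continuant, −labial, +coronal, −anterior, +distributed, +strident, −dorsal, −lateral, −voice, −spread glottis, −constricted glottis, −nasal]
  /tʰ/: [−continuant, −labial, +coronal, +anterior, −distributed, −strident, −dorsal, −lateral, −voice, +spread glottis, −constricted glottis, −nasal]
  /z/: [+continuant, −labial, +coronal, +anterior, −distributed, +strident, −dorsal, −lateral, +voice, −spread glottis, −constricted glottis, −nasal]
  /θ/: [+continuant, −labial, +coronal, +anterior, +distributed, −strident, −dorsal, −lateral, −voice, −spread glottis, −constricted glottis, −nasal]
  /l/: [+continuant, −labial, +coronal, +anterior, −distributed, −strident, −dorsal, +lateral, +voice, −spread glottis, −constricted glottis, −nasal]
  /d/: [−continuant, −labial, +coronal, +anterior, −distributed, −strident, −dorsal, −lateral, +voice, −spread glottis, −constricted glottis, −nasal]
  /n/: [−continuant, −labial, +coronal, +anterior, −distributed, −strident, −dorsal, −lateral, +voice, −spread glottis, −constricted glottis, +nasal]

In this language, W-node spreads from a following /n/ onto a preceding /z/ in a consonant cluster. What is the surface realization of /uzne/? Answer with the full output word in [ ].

The W-node node dominates the terminals [continuant], [labial], [round], [coronal], [anterior], [distributed], [strident], [dorsal], [back], [high], [lateral], [voice], [spread glottis], [constricted glottis].
The target acquires /n/'s values for everything under W-node — [−continuant], [−labial], [+coronal], [+anterior], [−distributed], [−strident], [−dorsal], [−lateral], [+voice], [−spread glottis], [−constricted glottis] — while keeping its own [nasal].
Among the inventory, only /d/ has exactly this specification, giving the surface form [udne].

[udne]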